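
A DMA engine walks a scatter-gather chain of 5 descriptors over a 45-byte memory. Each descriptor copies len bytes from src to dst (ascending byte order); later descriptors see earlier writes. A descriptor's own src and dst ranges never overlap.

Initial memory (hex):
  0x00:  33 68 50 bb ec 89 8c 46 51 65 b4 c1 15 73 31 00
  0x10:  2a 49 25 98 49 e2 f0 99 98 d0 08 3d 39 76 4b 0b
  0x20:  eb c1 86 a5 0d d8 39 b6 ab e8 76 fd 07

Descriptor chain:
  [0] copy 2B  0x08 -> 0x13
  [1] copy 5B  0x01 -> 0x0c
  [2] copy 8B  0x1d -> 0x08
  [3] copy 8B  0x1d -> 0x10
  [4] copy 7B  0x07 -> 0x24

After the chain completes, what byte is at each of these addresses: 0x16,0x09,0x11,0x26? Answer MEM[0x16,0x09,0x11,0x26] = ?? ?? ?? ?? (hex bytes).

#0 dst[0x13+2] := {0x51,0x65}
#1 dst[0x0c+5] := {0x68,0x50,0xbb,0xec,0x89}
#2 dst[0x08+8] := {0x76,0x4b,0x0b,0xeb,0xc1,0x86,0xa5,0x0d}
#3 dst[0x10+8] := {0x76,0x4b,0x0b,0xeb,0xc1,0x86,0xa5,0x0d}
#4 dst[0x24+7] := {0x46,0x76,0x4b,0x0b,0xeb,0xc1,0x86}
query mem[0x16]=0xa5, mem[0x09]=0x4b, mem[0x11]=0x4b, mem[0x26]=0x4b

MEM[0x16,0x09,0x11,0x26] = a5 4b 4b 4b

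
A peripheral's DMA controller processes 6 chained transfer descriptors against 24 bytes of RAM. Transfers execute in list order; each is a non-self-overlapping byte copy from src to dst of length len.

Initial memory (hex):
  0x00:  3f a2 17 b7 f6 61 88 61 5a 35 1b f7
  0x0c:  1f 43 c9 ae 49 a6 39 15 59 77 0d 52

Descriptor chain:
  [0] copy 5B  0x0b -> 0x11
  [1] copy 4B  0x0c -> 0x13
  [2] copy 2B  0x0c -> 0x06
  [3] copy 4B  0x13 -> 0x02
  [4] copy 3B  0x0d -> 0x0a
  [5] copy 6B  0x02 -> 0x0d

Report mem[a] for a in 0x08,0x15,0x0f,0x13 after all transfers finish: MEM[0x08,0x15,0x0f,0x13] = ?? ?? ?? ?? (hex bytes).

MEM[0x08,0x15,0x0f,0x13] = 5a c9 c9 1f

D0: mem[0x11..0x15] <- [f7 1f 43 c9 ae]
D1: mem[0x13..0x16] <- [1f 43 c9 ae]
D2: mem[0x06..0x07] <- [1f 43]
D3: mem[0x02..0x05] <- [1f 43 c9 ae]
D4: mem[0x0a..0x0c] <- [43 c9 ae]
D5: mem[0x0d..0x12] <- [1f 43 c9 ae 1f 43]
query mem[0x08]=0x5a, mem[0x15]=0xc9, mem[0x0f]=0xc9, mem[0x13]=0x1f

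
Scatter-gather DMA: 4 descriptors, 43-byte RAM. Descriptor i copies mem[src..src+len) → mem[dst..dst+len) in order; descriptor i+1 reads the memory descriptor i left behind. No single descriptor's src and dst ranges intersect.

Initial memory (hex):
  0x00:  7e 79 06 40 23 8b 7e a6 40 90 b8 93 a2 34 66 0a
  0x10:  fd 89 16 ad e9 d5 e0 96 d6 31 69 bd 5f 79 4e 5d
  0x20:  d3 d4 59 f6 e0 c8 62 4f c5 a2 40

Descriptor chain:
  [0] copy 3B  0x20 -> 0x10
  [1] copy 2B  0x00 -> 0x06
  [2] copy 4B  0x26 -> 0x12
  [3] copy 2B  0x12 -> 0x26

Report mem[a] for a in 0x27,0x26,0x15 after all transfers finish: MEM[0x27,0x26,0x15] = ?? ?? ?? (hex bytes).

D0: mem[0x10..0x12] <- [d3 d4 59]
D1: mem[0x06..0x07] <- [7e 79]
D2: mem[0x12..0x15] <- [62 4f c5 a2]
D3: mem[0x26..0x27] <- [62 4f]
query mem[0x27]=0x4f, mem[0x26]=0x62, mem[0x15]=0xa2

MEM[0x27,0x26,0x15] = 4f 62 a2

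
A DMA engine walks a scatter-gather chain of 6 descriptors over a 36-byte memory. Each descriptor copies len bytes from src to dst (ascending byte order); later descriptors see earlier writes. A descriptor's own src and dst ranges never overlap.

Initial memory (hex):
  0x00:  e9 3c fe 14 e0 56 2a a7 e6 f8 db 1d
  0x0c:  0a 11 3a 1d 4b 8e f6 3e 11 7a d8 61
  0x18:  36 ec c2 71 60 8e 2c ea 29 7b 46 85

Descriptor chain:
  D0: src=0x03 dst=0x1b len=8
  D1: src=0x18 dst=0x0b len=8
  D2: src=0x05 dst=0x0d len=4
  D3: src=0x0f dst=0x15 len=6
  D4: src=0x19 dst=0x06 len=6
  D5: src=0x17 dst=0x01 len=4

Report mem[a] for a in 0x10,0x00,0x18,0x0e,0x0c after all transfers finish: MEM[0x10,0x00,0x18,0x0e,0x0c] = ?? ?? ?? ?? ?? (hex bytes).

  after D0: wrote 8B at 0x1b = 14e0562aa7e6f8db
  after D1: wrote 8B at 0x0b = 36ecc214e0562aa7
  after D2: wrote 4B at 0x0d = 562aa7e6
  after D3: wrote 6B at 0x15 = a7e62aa73e11
  after D4: wrote 6B at 0x06 = 3e1114e0562a
  after D5: wrote 4B at 0x01 = 2aa73e11
query mem[0x10]=0xe6, mem[0x00]=0xe9, mem[0x18]=0xa7, mem[0x0e]=0x2a, mem[0x0c]=0xec

MEM[0x10,0x00,0x18,0x0e,0x0c] = e6 e9 a7 2a ec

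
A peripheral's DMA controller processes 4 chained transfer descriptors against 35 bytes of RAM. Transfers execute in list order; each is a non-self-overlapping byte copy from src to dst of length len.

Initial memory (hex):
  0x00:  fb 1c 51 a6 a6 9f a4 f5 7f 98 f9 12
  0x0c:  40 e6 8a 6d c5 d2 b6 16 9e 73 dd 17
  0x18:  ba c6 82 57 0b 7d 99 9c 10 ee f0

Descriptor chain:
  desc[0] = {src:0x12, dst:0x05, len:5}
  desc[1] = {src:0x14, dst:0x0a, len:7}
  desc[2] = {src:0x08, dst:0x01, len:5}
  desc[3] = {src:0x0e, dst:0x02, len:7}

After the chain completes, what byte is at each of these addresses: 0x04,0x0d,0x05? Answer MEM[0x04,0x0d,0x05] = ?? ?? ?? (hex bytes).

[0] 0x12->0x05 len=5 : b6 16 9e 73 dd
[1] 0x14->0x0a len=7 : 9e 73 dd 17 ba c6 82
[2] 0x08->0x01 len=5 : 73 dd 9e 73 dd
[3] 0x0e->0x02 len=7 : ba c6 82 d2 b6 16 9e
query mem[0x04]=0x82, mem[0x0d]=0x17, mem[0x05]=0xd2

MEM[0x04,0x0d,0x05] = 82 17 d2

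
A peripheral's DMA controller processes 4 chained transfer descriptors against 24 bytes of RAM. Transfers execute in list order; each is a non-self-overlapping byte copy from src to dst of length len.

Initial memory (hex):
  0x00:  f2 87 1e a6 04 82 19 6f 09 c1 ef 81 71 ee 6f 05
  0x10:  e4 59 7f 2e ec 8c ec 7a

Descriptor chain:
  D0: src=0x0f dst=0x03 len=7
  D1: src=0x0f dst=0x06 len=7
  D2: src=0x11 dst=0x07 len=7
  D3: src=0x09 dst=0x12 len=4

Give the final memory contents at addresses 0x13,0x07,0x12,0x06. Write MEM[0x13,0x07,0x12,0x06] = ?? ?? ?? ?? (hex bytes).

MEM[0x13,0x07,0x12,0x06] = ec 59 2e 05

#0 dst[0x03+7] := {0x05,0xe4,0x59,0x7f,0x2e,0xec,0x8c}
#1 dst[0x06+7] := {0x05,0xe4,0x59,0x7f,0x2e,0xec,0x8c}
#2 dst[0x07+7] := {0x59,0x7f,0x2e,0xec,0x8c,0xec,0x7a}
#3 dst[0x12+4] := {0x2e,0xec,0x8c,0xec}
query mem[0x13]=0xec, mem[0x07]=0x59, mem[0x12]=0x2e, mem[0x06]=0x05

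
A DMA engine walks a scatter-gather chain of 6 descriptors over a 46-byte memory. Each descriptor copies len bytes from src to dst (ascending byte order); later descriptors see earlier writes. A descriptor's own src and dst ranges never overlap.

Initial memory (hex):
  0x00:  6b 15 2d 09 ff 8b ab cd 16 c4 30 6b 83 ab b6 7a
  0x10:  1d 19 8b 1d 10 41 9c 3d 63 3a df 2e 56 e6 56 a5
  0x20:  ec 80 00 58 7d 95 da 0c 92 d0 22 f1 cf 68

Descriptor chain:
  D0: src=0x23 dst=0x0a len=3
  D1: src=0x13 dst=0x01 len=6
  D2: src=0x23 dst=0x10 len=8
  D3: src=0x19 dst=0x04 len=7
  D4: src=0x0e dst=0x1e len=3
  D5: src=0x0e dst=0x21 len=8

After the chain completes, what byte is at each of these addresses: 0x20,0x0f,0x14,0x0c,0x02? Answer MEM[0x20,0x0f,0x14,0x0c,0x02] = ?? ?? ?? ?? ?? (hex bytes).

MEM[0x20,0x0f,0x14,0x0c,0x02] = 58 7a 0c 95 10

D0: mem[0x0a..0x0c] <- [58 7d 95]
D1: mem[0x01..0x06] <- [1d 10 41 9c 3d 63]
D2: mem[0x10..0x17] <- [58 7d 95 da 0c 92 d0 22]
D3: mem[0x04..0x0a] <- [3a df 2e 56 e6 56 a5]
D4: mem[0x1e..0x20] <- [b6 7a 58]
D5: mem[0x21..0x28] <- [b6 7a 58 7d 95 da 0c 92]
query mem[0x20]=0x58, mem[0x0f]=0x7a, mem[0x14]=0x0c, mem[0x0c]=0x95, mem[0x02]=0x10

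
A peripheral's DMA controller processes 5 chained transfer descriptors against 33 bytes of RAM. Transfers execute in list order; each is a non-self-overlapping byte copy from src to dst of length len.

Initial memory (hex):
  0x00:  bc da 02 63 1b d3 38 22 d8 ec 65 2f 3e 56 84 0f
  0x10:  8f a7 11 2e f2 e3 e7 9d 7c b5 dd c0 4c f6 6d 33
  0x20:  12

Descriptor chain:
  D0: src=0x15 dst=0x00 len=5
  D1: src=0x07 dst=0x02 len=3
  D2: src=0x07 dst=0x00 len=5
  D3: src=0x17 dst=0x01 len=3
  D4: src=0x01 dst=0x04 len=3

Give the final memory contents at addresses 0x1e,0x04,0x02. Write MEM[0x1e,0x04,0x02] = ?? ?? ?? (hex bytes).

  after D0: wrote 5B at 0x00 = e3e79d7cb5
  after D1: wrote 3B at 0x02 = 22d8ec
  after D2: wrote 5B at 0x00 = 22d8ec652f
  after D3: wrote 3B at 0x01 = 9d7cb5
  after D4: wrote 3B at 0x04 = 9d7cb5
query mem[0x1e]=0x6d, mem[0x04]=0x9d, mem[0x02]=0x7c

MEM[0x1e,0x04,0x02] = 6d 9d 7c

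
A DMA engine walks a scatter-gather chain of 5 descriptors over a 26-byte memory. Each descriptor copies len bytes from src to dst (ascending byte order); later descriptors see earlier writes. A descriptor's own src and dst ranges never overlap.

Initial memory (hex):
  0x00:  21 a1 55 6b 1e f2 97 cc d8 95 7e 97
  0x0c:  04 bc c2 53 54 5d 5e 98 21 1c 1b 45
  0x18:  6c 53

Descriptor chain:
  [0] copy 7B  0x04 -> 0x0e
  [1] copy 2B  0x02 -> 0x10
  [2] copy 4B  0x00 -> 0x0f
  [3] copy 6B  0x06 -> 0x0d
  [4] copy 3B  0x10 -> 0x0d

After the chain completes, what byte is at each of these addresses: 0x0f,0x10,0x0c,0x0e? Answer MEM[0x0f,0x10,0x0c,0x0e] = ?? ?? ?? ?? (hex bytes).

D0: mem[0x0e..0x14] <- [1e f2 97 cc d8 95 7e]
D1: mem[0x10..0x11] <- [55 6b]
D2: mem[0x0f..0x12] <- [21 a1 55 6b]
D3: mem[0x0d..0x12] <- [97 cc d8 95 7e 97]
D4: mem[0x0d..0x0f] <- [95 7e 97]
query mem[0x0f]=0x97, mem[0x10]=0x95, mem[0x0c]=0x04, mem[0x0e]=0x7e

MEM[0x0f,0x10,0x0c,0x0e] = 97 95 04 7e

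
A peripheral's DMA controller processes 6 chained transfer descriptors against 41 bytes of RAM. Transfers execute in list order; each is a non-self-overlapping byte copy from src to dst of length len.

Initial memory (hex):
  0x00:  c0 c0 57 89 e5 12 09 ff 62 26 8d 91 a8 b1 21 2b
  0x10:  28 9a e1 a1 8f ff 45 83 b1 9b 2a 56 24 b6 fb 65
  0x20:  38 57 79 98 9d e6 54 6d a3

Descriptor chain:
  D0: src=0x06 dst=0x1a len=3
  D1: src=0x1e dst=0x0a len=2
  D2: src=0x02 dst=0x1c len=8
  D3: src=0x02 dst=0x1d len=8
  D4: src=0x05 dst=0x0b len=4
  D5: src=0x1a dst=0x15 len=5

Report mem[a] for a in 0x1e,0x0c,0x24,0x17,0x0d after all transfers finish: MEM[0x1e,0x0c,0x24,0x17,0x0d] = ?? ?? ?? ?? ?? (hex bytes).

MEM[0x1e,0x0c,0x24,0x17,0x0d] = 89 09 26 57 ff

[0] 0x06->0x1a len=3 : 09 ff 62
[1] 0x1e->0x0a len=2 : fb 65
[2] 0x02->0x1c len=8 : 57 89 e5 12 09 ff 62 26
[3] 0x02->0x1d len=8 : 57 89 e5 12 09 ff 62 26
[4] 0x05->0x0b len=4 : 12 09 ff 62
[5] 0x1a->0x15 len=5 : 09 ff 57 57 89
query mem[0x1e]=0x89, mem[0x0c]=0x09, mem[0x24]=0x26, mem[0x17]=0x57, mem[0x0d]=0xff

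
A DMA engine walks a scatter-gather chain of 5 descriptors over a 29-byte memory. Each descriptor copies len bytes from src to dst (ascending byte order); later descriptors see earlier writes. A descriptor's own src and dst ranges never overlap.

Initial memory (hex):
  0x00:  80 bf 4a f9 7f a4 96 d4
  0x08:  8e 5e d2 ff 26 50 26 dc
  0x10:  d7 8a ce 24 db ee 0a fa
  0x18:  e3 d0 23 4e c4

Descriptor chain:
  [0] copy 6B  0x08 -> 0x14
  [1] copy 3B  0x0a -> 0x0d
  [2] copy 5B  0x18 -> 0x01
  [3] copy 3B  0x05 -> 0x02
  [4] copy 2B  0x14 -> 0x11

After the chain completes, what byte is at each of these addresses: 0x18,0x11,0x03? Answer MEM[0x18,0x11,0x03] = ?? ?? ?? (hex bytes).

  after D0: wrote 6B at 0x14 = 8e5ed2ff2650
  after D1: wrote 3B at 0x0d = d2ff26
  after D2: wrote 5B at 0x01 = 2650234ec4
  after D3: wrote 3B at 0x02 = c496d4
  after D4: wrote 2B at 0x11 = 8e5e
query mem[0x18]=0x26, mem[0x11]=0x8e, mem[0x03]=0x96

MEM[0x18,0x11,0x03] = 26 8e 96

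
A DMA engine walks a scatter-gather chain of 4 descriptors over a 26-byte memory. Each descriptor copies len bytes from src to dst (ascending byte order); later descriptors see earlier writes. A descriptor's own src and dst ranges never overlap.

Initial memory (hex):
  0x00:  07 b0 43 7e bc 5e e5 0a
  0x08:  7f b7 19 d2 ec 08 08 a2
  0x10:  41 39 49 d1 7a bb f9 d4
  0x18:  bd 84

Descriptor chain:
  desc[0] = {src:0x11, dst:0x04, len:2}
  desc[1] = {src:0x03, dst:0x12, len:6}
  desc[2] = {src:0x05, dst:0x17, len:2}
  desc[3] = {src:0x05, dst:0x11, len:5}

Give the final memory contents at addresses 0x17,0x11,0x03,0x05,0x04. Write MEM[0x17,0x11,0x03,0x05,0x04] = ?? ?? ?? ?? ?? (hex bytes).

#0 dst[0x04+2] := {0x39,0x49}
#1 dst[0x12+6] := {0x7e,0x39,0x49,0xe5,0x0a,0x7f}
#2 dst[0x17+2] := {0x49,0xe5}
#3 dst[0x11+5] := {0x49,0xe5,0x0a,0x7f,0xb7}
query mem[0x17]=0x49, mem[0x11]=0x49, mem[0x03]=0x7e, mem[0x05]=0x49, mem[0x04]=0x39

MEM[0x17,0x11,0x03,0x05,0x04] = 49 49 7e 49 39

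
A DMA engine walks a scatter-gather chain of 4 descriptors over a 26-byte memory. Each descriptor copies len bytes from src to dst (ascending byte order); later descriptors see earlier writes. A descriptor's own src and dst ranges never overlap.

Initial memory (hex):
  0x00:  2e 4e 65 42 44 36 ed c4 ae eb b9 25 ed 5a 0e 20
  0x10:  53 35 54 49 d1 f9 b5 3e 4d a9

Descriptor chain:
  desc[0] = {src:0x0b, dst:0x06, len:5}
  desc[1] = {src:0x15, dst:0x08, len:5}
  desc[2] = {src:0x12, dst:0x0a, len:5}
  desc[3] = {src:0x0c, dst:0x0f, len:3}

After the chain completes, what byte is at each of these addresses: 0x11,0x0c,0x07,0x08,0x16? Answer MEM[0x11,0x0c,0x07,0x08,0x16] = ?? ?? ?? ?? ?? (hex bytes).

#0 dst[0x06+5] := {0x25,0xed,0x5a,0x0e,0x20}
#1 dst[0x08+5] := {0xf9,0xb5,0x3e,0x4d,0xa9}
#2 dst[0x0a+5] := {0x54,0x49,0xd1,0xf9,0xb5}
#3 dst[0x0f+3] := {0xd1,0xf9,0xb5}
query mem[0x11]=0xb5, mem[0x0c]=0xd1, mem[0x07]=0xed, mem[0x08]=0xf9, mem[0x16]=0xb5

MEM[0x11,0x0c,0x07,0x08,0x16] = b5 d1 ed f9 b5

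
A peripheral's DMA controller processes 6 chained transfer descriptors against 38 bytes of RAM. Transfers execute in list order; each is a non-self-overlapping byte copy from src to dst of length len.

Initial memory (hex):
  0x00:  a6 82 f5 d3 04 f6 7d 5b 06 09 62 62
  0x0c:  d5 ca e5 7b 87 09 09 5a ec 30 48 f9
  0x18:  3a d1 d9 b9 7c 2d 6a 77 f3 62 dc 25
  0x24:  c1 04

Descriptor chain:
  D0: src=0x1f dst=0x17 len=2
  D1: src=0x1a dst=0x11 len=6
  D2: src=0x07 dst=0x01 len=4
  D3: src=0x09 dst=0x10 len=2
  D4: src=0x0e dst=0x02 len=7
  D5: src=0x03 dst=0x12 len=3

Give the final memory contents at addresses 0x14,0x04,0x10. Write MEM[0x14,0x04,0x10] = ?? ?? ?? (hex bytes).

MEM[0x14,0x04,0x10] = 62 09 09

[0] 0x1f->0x17 len=2 : 77 f3
[1] 0x1a->0x11 len=6 : d9 b9 7c 2d 6a 77
[2] 0x07->0x01 len=4 : 5b 06 09 62
[3] 0x09->0x10 len=2 : 09 62
[4] 0x0e->0x02 len=7 : e5 7b 09 62 b9 7c 2d
[5] 0x03->0x12 len=3 : 7b 09 62
query mem[0x14]=0x62, mem[0x04]=0x09, mem[0x10]=0x09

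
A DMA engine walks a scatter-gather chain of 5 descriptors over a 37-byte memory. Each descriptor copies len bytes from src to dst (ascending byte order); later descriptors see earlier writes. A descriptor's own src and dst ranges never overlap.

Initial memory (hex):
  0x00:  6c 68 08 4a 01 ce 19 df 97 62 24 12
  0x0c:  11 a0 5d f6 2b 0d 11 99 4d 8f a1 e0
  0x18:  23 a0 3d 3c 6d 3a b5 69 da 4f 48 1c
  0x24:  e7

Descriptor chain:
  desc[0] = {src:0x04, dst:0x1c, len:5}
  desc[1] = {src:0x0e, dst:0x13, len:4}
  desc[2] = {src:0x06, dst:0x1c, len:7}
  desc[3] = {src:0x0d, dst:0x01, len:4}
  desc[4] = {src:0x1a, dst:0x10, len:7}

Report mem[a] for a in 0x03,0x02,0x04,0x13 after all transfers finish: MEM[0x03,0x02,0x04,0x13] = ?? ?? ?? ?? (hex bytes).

#0 dst[0x1c+5] := {0x01,0xce,0x19,0xdf,0x97}
#1 dst[0x13+4] := {0x5d,0xf6,0x2b,0x0d}
#2 dst[0x1c+7] := {0x19,0xdf,0x97,0x62,0x24,0x12,0x11}
#3 dst[0x01+4] := {0xa0,0x5d,0xf6,0x2b}
#4 dst[0x10+7] := {0x3d,0x3c,0x19,0xdf,0x97,0x62,0x24}
query mem[0x03]=0xf6, mem[0x02]=0x5d, mem[0x04]=0x2b, mem[0x13]=0xdf

MEM[0x03,0x02,0x04,0x13] = f6 5d 2b df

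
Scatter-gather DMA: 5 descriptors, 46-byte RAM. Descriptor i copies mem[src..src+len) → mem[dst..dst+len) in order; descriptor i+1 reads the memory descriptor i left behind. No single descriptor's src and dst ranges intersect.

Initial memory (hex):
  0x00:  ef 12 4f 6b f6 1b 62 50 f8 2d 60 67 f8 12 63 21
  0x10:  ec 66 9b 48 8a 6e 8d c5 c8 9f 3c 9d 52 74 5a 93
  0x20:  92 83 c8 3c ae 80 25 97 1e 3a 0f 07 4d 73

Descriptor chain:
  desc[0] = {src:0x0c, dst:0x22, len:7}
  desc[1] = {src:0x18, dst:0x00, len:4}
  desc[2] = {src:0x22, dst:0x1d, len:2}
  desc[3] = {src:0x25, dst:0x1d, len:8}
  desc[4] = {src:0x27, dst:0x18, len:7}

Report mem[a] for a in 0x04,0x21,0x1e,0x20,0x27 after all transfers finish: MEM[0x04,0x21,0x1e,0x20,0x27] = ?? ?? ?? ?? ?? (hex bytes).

  after D0: wrote 7B at 0x22 = f8126321ec669b
  after D1: wrote 4B at 0x00 = c89f3c9d
  after D2: wrote 2B at 0x1d = f812
  after D3: wrote 8B at 0x1d = 21ec669b3a0f074d
  after D4: wrote 7B at 0x18 = 669b3a0f074d73
query mem[0x04]=0xf6, mem[0x21]=0x3a, mem[0x1e]=0x73, mem[0x20]=0x9b, mem[0x27]=0x66

MEM[0x04,0x21,0x1e,0x20,0x27] = f6 3a 73 9b 66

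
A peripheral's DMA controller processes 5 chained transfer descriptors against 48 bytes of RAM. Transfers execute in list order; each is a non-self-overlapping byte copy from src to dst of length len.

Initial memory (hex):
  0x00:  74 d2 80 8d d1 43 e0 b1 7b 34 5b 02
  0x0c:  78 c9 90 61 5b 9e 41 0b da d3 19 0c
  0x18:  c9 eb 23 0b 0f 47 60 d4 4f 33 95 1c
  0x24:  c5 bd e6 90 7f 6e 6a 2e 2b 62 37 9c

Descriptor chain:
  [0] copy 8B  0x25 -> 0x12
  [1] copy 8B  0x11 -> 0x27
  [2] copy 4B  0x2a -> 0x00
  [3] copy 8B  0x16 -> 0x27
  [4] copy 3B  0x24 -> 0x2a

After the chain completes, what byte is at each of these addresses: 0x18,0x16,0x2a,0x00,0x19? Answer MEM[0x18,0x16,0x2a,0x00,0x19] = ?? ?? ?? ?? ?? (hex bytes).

MEM[0x18,0x16,0x2a,0x00,0x19] = 2e 6e c5 90 2b

#0 dst[0x12+8] := {0xbd,0xe6,0x90,0x7f,0x6e,0x6a,0x2e,0x2b}
#1 dst[0x27+8] := {0x9e,0xbd,0xe6,0x90,0x7f,0x6e,0x6a,0x2e}
#2 dst[0x00+4] := {0x90,0x7f,0x6e,0x6a}
#3 dst[0x27+8] := {0x6e,0x6a,0x2e,0x2b,0x23,0x0b,0x0f,0x47}
#4 dst[0x2a+3] := {0xc5,0xbd,0xe6}
query mem[0x18]=0x2e, mem[0x16]=0x6e, mem[0x2a]=0xc5, mem[0x00]=0x90, mem[0x19]=0x2b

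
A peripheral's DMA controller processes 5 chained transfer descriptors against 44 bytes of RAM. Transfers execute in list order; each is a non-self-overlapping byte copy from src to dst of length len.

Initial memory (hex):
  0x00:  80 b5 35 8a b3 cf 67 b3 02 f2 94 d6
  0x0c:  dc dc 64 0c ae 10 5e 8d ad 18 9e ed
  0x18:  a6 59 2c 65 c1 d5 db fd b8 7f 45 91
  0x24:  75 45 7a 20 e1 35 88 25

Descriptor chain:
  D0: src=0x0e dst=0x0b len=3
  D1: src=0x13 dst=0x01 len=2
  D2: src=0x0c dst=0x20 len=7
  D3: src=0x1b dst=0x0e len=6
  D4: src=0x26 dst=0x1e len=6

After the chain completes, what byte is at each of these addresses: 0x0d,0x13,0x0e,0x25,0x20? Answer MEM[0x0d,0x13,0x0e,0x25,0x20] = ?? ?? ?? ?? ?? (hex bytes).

MEM[0x0d,0x13,0x0e,0x25,0x20] = ae 0c 65 10 e1

[0] 0x0e->0x0b len=3 : 64 0c ae
[1] 0x13->0x01 len=2 : 8d ad
[2] 0x0c->0x20 len=7 : 0c ae 64 0c ae 10 5e
[3] 0x1b->0x0e len=6 : 65 c1 d5 db fd 0c
[4] 0x26->0x1e len=6 : 5e 20 e1 35 88 25
query mem[0x0d]=0xae, mem[0x13]=0x0c, mem[0x0e]=0x65, mem[0x25]=0x10, mem[0x20]=0xe1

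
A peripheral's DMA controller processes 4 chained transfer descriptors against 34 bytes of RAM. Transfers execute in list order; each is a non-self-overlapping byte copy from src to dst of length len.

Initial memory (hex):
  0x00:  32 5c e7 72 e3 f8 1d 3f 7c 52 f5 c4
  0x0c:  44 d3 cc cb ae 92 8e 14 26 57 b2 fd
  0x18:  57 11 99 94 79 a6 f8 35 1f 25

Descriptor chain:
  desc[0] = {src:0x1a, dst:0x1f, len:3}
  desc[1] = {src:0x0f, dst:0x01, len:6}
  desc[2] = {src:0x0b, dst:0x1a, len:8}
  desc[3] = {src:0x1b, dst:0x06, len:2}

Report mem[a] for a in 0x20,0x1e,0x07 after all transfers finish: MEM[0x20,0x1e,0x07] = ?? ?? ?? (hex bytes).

MEM[0x20,0x1e,0x07] = 92 cb d3

[0] 0x1a->0x1f len=3 : 99 94 79
[1] 0x0f->0x01 len=6 : cb ae 92 8e 14 26
[2] 0x0b->0x1a len=8 : c4 44 d3 cc cb ae 92 8e
[3] 0x1b->0x06 len=2 : 44 d3
query mem[0x20]=0x92, mem[0x1e]=0xcb, mem[0x07]=0xd3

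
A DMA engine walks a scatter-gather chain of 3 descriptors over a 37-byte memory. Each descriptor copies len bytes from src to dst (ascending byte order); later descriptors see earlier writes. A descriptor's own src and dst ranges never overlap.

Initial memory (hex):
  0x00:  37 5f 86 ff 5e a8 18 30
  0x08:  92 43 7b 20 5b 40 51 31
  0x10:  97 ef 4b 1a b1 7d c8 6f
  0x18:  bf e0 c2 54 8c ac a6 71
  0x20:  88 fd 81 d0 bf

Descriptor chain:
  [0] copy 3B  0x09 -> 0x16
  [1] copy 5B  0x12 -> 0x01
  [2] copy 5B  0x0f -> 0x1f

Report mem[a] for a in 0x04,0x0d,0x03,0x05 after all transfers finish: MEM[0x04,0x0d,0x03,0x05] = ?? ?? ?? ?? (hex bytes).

MEM[0x04,0x0d,0x03,0x05] = 7d 40 b1 43

[0] 0x09->0x16 len=3 : 43 7b 20
[1] 0x12->0x01 len=5 : 4b 1a b1 7d 43
[2] 0x0f->0x1f len=5 : 31 97 ef 4b 1a
query mem[0x04]=0x7d, mem[0x0d]=0x40, mem[0x03]=0xb1, mem[0x05]=0x43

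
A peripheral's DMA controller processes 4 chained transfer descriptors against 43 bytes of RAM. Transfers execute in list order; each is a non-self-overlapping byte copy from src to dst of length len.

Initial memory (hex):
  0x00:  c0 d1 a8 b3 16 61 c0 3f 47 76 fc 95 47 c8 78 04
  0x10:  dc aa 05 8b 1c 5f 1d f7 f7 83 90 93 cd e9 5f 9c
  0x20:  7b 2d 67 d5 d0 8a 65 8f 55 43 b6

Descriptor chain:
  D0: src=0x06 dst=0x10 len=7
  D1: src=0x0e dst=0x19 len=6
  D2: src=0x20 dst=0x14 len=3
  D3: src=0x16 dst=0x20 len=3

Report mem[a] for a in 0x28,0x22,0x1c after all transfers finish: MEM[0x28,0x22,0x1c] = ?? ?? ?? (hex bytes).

  after D0: wrote 7B at 0x10 = c03f4776fc9547
  after D1: wrote 6B at 0x19 = 7804c03f4776
  after D2: wrote 3B at 0x14 = 7b2d67
  after D3: wrote 3B at 0x20 = 67f7f7
query mem[0x28]=0x55, mem[0x22]=0xf7, mem[0x1c]=0x3f

MEM[0x28,0x22,0x1c] = 55 f7 3f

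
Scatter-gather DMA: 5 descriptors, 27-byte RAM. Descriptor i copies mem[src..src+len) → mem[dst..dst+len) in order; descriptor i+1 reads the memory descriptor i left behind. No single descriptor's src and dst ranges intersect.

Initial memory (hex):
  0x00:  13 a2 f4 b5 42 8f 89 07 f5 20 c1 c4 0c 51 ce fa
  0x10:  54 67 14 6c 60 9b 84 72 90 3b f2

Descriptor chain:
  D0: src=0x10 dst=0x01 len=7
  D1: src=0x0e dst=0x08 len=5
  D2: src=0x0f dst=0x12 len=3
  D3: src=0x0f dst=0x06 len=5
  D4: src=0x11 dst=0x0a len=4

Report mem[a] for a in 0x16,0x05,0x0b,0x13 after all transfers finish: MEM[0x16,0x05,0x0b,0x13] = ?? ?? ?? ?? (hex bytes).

D0: mem[0x01..0x07] <- [54 67 14 6c 60 9b 84]
D1: mem[0x08..0x0c] <- [ce fa 54 67 14]
D2: mem[0x12..0x14] <- [fa 54 67]
D3: mem[0x06..0x0a] <- [fa 54 67 fa 54]
D4: mem[0x0a..0x0d] <- [67 fa 54 67]
query mem[0x16]=0x84, mem[0x05]=0x60, mem[0x0b]=0xfa, mem[0x13]=0x54

MEM[0x16,0x05,0x0b,0x13] = 84 60 fa 54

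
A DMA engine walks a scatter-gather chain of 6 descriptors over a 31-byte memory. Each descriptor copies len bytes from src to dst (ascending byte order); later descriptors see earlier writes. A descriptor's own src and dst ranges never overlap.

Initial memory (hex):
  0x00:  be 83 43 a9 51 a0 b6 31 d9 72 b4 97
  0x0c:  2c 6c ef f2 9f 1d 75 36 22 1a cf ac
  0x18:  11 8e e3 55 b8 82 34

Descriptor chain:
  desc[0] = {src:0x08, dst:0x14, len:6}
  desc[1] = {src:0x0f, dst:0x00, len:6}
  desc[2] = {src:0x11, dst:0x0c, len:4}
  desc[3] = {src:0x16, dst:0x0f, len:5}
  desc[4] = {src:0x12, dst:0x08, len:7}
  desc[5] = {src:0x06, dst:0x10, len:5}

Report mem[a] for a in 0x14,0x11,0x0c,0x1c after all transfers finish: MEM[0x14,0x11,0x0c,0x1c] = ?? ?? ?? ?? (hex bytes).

MEM[0x14,0x11,0x0c,0x1c] = d9 31 b4 b8

[0] 0x08->0x14 len=6 : d9 72 b4 97 2c 6c
[1] 0x0f->0x00 len=6 : f2 9f 1d 75 36 d9
[2] 0x11->0x0c len=4 : 1d 75 36 d9
[3] 0x16->0x0f len=5 : b4 97 2c 6c e3
[4] 0x12->0x08 len=7 : 6c e3 d9 72 b4 97 2c
[5] 0x06->0x10 len=5 : b6 31 6c e3 d9
query mem[0x14]=0xd9, mem[0x11]=0x31, mem[0x0c]=0xb4, mem[0x1c]=0xb8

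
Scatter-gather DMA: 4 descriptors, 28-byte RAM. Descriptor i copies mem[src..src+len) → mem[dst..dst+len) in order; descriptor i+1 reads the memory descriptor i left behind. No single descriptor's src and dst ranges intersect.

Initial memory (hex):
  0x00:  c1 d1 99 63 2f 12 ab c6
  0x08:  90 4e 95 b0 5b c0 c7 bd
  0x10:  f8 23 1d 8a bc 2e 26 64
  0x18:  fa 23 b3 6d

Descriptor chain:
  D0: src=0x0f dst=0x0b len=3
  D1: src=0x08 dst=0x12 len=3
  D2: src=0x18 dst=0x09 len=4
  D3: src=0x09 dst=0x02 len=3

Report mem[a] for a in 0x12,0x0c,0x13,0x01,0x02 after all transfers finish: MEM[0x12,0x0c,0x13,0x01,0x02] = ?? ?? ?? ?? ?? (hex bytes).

MEM[0x12,0x0c,0x13,0x01,0x02] = 90 6d 4e d1 fa

[0] 0x0f->0x0b len=3 : bd f8 23
[1] 0x08->0x12 len=3 : 90 4e 95
[2] 0x18->0x09 len=4 : fa 23 b3 6d
[3] 0x09->0x02 len=3 : fa 23 b3
query mem[0x12]=0x90, mem[0x0c]=0x6d, mem[0x13]=0x4e, mem[0x01]=0xd1, mem[0x02]=0xfa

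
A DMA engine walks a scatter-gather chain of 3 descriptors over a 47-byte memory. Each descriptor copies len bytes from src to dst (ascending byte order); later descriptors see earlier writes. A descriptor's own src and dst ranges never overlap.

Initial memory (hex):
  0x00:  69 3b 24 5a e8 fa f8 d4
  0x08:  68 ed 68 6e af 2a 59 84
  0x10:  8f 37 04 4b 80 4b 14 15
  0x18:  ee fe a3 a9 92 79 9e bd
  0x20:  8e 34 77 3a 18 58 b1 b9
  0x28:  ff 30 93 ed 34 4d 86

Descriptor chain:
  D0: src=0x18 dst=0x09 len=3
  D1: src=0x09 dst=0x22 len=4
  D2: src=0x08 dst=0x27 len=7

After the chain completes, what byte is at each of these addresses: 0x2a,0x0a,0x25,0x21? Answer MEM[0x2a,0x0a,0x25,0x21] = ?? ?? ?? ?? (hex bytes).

MEM[0x2a,0x0a,0x25,0x21] = a3 fe af 34

[0] 0x18->0x09 len=3 : ee fe a3
[1] 0x09->0x22 len=4 : ee fe a3 af
[2] 0x08->0x27 len=7 : 68 ee fe a3 af 2a 59
query mem[0x2a]=0xa3, mem[0x0a]=0xfe, mem[0x25]=0xaf, mem[0x21]=0x34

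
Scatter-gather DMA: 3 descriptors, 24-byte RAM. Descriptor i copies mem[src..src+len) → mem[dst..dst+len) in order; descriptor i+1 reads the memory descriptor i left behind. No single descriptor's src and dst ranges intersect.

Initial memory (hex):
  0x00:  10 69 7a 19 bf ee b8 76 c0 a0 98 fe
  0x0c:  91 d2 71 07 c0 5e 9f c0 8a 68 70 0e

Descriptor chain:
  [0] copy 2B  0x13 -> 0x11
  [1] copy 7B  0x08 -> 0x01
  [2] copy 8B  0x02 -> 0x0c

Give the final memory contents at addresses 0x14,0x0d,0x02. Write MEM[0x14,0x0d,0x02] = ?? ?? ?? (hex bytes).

[0] 0x13->0x11 len=2 : c0 8a
[1] 0x08->0x01 len=7 : c0 a0 98 fe 91 d2 71
[2] 0x02->0x0c len=8 : a0 98 fe 91 d2 71 c0 a0
query mem[0x14]=0x8a, mem[0x0d]=0x98, mem[0x02]=0xa0

MEM[0x14,0x0d,0x02] = 8a 98 a0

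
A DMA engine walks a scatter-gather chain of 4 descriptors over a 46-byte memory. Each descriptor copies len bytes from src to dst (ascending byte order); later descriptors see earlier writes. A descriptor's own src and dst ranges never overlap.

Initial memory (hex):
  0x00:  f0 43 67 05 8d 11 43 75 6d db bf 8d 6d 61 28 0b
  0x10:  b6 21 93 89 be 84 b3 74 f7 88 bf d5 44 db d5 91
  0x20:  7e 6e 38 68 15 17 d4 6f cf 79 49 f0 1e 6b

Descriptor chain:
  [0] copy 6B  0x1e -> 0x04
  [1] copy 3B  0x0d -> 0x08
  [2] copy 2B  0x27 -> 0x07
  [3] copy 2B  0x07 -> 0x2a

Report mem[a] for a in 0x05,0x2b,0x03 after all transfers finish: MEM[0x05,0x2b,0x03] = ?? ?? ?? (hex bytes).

D0: mem[0x04..0x09] <- [d5 91 7e 6e 38 68]
D1: mem[0x08..0x0a] <- [61 28 0b]
D2: mem[0x07..0x08] <- [6f cf]
D3: mem[0x2a..0x2b] <- [6f cf]
query mem[0x05]=0x91, mem[0x2b]=0xcf, mem[0x03]=0x05

MEM[0x05,0x2b,0x03] = 91 cf 05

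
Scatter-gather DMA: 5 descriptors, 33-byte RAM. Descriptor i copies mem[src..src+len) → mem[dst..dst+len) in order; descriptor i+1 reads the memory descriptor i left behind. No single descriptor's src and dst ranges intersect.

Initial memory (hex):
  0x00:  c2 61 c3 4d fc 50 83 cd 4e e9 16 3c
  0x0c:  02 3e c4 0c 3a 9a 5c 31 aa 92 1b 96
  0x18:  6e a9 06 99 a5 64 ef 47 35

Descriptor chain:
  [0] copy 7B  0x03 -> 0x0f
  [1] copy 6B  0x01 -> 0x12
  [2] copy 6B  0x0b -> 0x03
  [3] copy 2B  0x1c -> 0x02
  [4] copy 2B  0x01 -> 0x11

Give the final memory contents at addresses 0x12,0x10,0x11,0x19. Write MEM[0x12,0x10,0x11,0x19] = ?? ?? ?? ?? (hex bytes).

MEM[0x12,0x10,0x11,0x19] = a5 fc 61 a9

D0: mem[0x0f..0x15] <- [4d fc 50 83 cd 4e e9]
D1: mem[0x12..0x17] <- [61 c3 4d fc 50 83]
D2: mem[0x03..0x08] <- [3c 02 3e c4 4d fc]
D3: mem[0x02..0x03] <- [a5 64]
D4: mem[0x11..0x12] <- [61 a5]
query mem[0x12]=0xa5, mem[0x10]=0xfc, mem[0x11]=0x61, mem[0x19]=0xa9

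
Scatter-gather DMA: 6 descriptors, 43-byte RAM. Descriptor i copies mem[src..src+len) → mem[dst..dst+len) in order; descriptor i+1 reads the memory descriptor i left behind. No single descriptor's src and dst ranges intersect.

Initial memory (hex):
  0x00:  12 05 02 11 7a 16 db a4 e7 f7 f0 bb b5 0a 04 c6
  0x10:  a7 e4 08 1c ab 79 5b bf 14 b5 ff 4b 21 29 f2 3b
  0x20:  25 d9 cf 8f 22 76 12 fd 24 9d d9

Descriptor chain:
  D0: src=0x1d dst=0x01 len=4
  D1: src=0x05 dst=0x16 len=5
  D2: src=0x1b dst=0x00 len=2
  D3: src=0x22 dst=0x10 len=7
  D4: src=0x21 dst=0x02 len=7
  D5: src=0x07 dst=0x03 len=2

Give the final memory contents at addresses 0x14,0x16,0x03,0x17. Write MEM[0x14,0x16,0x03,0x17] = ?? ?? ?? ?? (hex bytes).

MEM[0x14,0x16,0x03,0x17] = 12 24 12 db

D0: mem[0x01..0x04] <- [29 f2 3b 25]
D1: mem[0x16..0x1a] <- [16 db a4 e7 f7]
D2: mem[0x00..0x01] <- [4b 21]
D3: mem[0x10..0x16] <- [cf 8f 22 76 12 fd 24]
D4: mem[0x02..0x08] <- [d9 cf 8f 22 76 12 fd]
D5: mem[0x03..0x04] <- [12 fd]
query mem[0x14]=0x12, mem[0x16]=0x24, mem[0x03]=0x12, mem[0x17]=0xdb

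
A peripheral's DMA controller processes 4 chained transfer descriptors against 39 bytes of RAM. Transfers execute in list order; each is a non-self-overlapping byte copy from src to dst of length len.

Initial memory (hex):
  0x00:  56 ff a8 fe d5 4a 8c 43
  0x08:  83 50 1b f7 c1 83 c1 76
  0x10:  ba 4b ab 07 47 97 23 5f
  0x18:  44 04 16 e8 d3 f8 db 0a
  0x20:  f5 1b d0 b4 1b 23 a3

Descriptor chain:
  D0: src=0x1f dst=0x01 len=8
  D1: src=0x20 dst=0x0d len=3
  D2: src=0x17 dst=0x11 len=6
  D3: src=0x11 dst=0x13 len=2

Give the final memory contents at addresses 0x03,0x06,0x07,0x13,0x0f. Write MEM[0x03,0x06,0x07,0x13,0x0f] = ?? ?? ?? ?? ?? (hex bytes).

  after D0: wrote 8B at 0x01 = 0af51bd0b41b23a3
  after D1: wrote 3B at 0x0d = f51bd0
  after D2: wrote 6B at 0x11 = 5f440416e8d3
  after D3: wrote 2B at 0x13 = 5f44
query mem[0x03]=0x1b, mem[0x06]=0x1b, mem[0x07]=0x23, mem[0x13]=0x5f, mem[0x0f]=0xd0

MEM[0x03,0x06,0x07,0x13,0x0f] = 1b 1b 23 5f d0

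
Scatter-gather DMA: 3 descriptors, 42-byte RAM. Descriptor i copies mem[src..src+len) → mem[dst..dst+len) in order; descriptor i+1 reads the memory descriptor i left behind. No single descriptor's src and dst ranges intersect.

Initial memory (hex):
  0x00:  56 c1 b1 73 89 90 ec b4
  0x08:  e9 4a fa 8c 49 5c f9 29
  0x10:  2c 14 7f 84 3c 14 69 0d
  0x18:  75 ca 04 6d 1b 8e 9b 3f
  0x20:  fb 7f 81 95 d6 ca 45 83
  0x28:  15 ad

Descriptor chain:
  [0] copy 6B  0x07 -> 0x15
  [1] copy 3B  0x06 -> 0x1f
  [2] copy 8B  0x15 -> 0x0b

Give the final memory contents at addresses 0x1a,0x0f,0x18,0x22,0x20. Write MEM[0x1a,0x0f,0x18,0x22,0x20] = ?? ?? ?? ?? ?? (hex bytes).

#0 dst[0x15+6] := {0xb4,0xe9,0x4a,0xfa,0x8c,0x49}
#1 dst[0x1f+3] := {0xec,0xb4,0xe9}
#2 dst[0x0b+8] := {0xb4,0xe9,0x4a,0xfa,0x8c,0x49,0x6d,0x1b}
query mem[0x1a]=0x49, mem[0x0f]=0x8c, mem[0x18]=0xfa, mem[0x22]=0x81, mem[0x20]=0xb4

MEM[0x1a,0x0f,0x18,0x22,0x20] = 49 8c fa 81 b4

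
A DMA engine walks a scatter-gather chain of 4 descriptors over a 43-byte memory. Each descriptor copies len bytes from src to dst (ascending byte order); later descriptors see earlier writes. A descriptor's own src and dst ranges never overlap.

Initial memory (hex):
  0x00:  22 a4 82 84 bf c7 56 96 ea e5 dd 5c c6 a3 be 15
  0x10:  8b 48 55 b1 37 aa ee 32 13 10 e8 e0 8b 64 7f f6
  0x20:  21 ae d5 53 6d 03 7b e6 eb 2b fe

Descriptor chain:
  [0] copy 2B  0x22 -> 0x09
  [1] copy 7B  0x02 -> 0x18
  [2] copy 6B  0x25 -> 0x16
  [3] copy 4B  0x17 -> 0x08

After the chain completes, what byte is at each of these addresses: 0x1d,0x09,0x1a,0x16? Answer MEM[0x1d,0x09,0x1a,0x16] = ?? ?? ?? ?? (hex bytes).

MEM[0x1d,0x09,0x1a,0x16] = 96 e6 2b 03

D0: mem[0x09..0x0a] <- [d5 53]
D1: mem[0x18..0x1e] <- [82 84 bf c7 56 96 ea]
D2: mem[0x16..0x1b] <- [03 7b e6 eb 2b fe]
D3: mem[0x08..0x0b] <- [7b e6 eb 2b]
query mem[0x1d]=0x96, mem[0x09]=0xe6, mem[0x1a]=0x2b, mem[0x16]=0x03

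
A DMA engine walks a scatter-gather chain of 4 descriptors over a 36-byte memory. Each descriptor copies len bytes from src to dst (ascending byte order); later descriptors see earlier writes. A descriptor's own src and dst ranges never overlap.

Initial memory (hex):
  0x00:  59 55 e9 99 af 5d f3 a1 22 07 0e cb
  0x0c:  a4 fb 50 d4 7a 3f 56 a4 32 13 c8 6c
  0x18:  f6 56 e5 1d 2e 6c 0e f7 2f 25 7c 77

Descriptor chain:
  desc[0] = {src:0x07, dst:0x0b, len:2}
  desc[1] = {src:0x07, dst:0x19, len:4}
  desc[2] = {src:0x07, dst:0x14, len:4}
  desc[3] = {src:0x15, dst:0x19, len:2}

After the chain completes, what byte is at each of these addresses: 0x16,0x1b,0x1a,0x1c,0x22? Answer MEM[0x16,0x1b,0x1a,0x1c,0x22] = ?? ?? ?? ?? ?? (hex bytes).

MEM[0x16,0x1b,0x1a,0x1c,0x22] = 07 07 07 0e 7c

[0] 0x07->0x0b len=2 : a1 22
[1] 0x07->0x19 len=4 : a1 22 07 0e
[2] 0x07->0x14 len=4 : a1 22 07 0e
[3] 0x15->0x19 len=2 : 22 07
query mem[0x16]=0x07, mem[0x1b]=0x07, mem[0x1a]=0x07, mem[0x1c]=0x0e, mem[0x22]=0x7c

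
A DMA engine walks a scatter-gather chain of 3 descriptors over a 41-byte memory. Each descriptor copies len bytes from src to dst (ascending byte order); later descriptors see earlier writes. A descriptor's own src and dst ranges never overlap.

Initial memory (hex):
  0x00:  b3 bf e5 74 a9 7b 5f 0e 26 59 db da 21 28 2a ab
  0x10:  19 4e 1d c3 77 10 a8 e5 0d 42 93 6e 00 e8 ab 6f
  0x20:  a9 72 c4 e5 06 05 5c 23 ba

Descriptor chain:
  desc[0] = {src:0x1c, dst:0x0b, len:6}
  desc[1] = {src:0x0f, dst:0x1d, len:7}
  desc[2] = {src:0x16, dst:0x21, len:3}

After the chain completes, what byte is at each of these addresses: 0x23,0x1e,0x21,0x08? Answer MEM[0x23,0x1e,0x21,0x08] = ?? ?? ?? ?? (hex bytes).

[0] 0x1c->0x0b len=6 : 00 e8 ab 6f a9 72
[1] 0x0f->0x1d len=7 : a9 72 4e 1d c3 77 10
[2] 0x16->0x21 len=3 : a8 e5 0d
query mem[0x23]=0x0d, mem[0x1e]=0x72, mem[0x21]=0xa8, mem[0x08]=0x26

MEM[0x23,0x1e,0x21,0x08] = 0d 72 a8 26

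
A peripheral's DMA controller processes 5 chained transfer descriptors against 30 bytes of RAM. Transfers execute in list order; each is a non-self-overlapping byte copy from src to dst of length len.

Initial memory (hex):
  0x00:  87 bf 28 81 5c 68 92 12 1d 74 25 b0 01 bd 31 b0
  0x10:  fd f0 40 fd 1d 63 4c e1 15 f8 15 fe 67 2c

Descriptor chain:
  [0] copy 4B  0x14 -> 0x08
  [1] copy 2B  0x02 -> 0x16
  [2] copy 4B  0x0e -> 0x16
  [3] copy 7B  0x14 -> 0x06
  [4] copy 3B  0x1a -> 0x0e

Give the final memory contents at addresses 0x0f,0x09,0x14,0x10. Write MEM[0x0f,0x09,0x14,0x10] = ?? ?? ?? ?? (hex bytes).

  after D0: wrote 4B at 0x08 = 1d634ce1
  after D1: wrote 2B at 0x16 = 2881
  after D2: wrote 4B at 0x16 = 31b0fdf0
  after D3: wrote 7B at 0x06 = 1d6331b0fdf015
  after D4: wrote 3B at 0x0e = 15fe67
query mem[0x0f]=0xfe, mem[0x09]=0xb0, mem[0x14]=0x1d, mem[0x10]=0x67

MEM[0x0f,0x09,0x14,0x10] = fe b0 1d 67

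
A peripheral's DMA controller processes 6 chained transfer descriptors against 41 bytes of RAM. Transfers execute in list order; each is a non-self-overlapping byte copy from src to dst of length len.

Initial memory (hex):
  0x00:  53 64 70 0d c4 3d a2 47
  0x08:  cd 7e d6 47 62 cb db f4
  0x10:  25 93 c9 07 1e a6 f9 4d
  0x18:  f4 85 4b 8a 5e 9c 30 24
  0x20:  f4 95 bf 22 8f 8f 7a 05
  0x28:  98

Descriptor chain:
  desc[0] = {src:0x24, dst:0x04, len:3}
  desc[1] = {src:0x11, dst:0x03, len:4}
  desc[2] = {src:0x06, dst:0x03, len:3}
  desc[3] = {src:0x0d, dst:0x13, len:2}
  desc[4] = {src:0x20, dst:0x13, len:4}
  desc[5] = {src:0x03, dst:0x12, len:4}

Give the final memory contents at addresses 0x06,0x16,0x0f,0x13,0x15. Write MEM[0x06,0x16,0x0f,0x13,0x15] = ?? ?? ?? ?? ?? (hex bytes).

  after D0: wrote 3B at 0x04 = 8f8f7a
  after D1: wrote 4B at 0x03 = 93c9071e
  after D2: wrote 3B at 0x03 = 1e47cd
  after D3: wrote 2B at 0x13 = cbdb
  after D4: wrote 4B at 0x13 = f495bf22
  after D5: wrote 4B at 0x12 = 1e47cd1e
query mem[0x06]=0x1e, mem[0x16]=0x22, mem[0x0f]=0xf4, mem[0x13]=0x47, mem[0x15]=0x1e

MEM[0x06,0x16,0x0f,0x13,0x15] = 1e 22 f4 47 1e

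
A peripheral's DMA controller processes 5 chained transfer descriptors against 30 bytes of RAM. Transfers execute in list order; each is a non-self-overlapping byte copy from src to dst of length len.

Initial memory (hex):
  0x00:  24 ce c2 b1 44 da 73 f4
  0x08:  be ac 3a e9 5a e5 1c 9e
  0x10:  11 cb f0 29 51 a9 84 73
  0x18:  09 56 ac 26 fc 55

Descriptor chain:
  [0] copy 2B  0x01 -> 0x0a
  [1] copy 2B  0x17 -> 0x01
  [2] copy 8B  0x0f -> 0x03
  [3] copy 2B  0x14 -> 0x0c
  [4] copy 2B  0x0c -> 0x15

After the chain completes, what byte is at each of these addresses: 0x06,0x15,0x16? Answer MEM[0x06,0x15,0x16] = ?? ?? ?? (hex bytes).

MEM[0x06,0x15,0x16] = f0 51 a9

[0] 0x01->0x0a len=2 : ce c2
[1] 0x17->0x01 len=2 : 73 09
[2] 0x0f->0x03 len=8 : 9e 11 cb f0 29 51 a9 84
[3] 0x14->0x0c len=2 : 51 a9
[4] 0x0c->0x15 len=2 : 51 a9
query mem[0x06]=0xf0, mem[0x15]=0x51, mem[0x16]=0xa9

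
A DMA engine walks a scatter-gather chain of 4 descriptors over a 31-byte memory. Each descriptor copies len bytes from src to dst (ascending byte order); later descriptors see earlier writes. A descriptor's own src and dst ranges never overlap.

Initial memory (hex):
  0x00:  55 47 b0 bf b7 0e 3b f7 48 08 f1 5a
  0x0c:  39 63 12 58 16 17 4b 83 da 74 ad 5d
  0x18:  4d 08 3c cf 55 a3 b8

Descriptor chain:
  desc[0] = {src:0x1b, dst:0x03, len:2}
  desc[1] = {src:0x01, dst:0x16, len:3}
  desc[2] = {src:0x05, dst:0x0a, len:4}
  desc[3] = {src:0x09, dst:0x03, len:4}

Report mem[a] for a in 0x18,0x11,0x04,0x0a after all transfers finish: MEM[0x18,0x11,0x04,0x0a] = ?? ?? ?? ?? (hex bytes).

D0: mem[0x03..0x04] <- [cf 55]
D1: mem[0x16..0x18] <- [47 b0 cf]
D2: mem[0x0a..0x0d] <- [0e 3b f7 48]
D3: mem[0x03..0x06] <- [08 0e 3b f7]
query mem[0x18]=0xcf, mem[0x11]=0x17, mem[0x04]=0x0e, mem[0x0a]=0x0e

MEM[0x18,0x11,0x04,0x0a] = cf 17 0e 0e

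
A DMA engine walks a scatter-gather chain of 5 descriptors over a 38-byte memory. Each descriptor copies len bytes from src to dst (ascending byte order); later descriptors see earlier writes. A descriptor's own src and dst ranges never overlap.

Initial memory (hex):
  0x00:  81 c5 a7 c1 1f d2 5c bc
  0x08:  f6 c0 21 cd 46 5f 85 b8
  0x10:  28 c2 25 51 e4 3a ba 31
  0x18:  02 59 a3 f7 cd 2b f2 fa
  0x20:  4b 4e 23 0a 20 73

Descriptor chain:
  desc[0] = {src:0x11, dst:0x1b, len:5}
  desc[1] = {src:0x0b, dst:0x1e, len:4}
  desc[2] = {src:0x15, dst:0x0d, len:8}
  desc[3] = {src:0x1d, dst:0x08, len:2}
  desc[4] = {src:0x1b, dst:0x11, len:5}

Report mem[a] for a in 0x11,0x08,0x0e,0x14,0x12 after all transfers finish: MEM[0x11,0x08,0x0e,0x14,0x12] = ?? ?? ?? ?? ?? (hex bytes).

MEM[0x11,0x08,0x0e,0x14,0x12] = c2 51 ba cd 25

D0: mem[0x1b..0x1f] <- [c2 25 51 e4 3a]
D1: mem[0x1e..0x21] <- [cd 46 5f 85]
D2: mem[0x0d..0x14] <- [3a ba 31 02 59 a3 c2 25]
D3: mem[0x08..0x09] <- [51 cd]
D4: mem[0x11..0x15] <- [c2 25 51 cd 46]
query mem[0x11]=0xc2, mem[0x08]=0x51, mem[0x0e]=0xba, mem[0x14]=0xcd, mem[0x12]=0x25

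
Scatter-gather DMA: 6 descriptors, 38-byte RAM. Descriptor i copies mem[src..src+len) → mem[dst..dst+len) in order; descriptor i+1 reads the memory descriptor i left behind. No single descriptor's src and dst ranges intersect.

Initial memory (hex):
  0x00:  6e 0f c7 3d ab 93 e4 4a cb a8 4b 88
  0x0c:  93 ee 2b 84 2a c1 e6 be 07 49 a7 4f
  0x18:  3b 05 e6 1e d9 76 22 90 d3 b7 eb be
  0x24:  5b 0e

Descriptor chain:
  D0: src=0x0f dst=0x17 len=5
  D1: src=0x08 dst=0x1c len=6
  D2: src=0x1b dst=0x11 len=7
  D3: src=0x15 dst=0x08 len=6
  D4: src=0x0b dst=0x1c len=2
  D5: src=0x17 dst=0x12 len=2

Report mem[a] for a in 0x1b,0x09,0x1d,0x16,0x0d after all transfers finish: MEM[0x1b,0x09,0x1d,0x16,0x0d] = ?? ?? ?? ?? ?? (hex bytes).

MEM[0x1b,0x09,0x1d,0x16,0x0d] = be 93 c1 93 e6

D0: mem[0x17..0x1b] <- [84 2a c1 e6 be]
D1: mem[0x1c..0x21] <- [cb a8 4b 88 93 ee]
D2: mem[0x11..0x17] <- [be cb a8 4b 88 93 ee]
D3: mem[0x08..0x0d] <- [88 93 ee 2a c1 e6]
D4: mem[0x1c..0x1d] <- [2a c1]
D5: mem[0x12..0x13] <- [ee 2a]
query mem[0x1b]=0xbe, mem[0x09]=0x93, mem[0x1d]=0xc1, mem[0x16]=0x93, mem[0x0d]=0xe6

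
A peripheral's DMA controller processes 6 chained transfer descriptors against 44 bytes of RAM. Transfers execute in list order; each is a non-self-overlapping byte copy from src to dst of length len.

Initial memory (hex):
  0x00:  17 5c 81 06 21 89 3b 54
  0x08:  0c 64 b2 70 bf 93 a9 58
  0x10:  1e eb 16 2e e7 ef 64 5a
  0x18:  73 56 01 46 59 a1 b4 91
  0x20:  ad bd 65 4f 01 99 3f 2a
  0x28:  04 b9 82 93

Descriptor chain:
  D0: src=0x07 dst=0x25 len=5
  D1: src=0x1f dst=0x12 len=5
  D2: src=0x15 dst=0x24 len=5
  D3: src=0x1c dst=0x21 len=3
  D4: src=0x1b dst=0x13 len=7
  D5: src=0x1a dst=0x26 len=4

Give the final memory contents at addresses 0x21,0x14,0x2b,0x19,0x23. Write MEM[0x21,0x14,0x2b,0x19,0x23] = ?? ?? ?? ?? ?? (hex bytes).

MEM[0x21,0x14,0x2b,0x19,0x23] = 59 59 93 59 b4

#0 dst[0x25+5] := {0x54,0x0c,0x64,0xb2,0x70}
#1 dst[0x12+5] := {0x91,0xad,0xbd,0x65,0x4f}
#2 dst[0x24+5] := {0x65,0x4f,0x5a,0x73,0x56}
#3 dst[0x21+3] := {0x59,0xa1,0xb4}
#4 dst[0x13+7] := {0x46,0x59,0xa1,0xb4,0x91,0xad,0x59}
#5 dst[0x26+4] := {0x01,0x46,0x59,0xa1}
query mem[0x21]=0x59, mem[0x14]=0x59, mem[0x2b]=0x93, mem[0x19]=0x59, mem[0x23]=0xb4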